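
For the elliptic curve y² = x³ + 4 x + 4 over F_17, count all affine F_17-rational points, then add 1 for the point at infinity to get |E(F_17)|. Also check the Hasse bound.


Affine points = {(0, 2), (0, 15), (1, 3), (1, 14), (3, 3), (3, 14), (4, 4), (4, 13), (5, 8), (5, 9), (7, 1), (7, 16), (8, 2), (8, 15), (9, 2), (9, 15), (11, 6), (11, 11), (13, 3), (13, 14), (14, 4), (14, 13), (16, 4), (16, 13)}; affine count = 24; |E(F_17)| = 25.

Discriminant check: Δ ∝ 4a³ + 27b² = 4·4³ + 27·4² = 4·64 + 27·16 ≡ 8 (mod 17). Nonzero ⇒ E is nonsingular.
For each x ∈ F_17, compute rhs = x³ + 4·x + 4 mod 17, then count y ∈ F_17 with y² ≡ rhs.
  x = 0: rhs = 4, matching y values: 2, 15 (2 points).
  x = 1: rhs = 9, matching y values: 3, 14 (2 points).
  x = 2: rhs = 3, matching y values: none (0 points).
  x = 3: rhs = 9, matching y values: 3, 14 (2 points).
  x = 4: rhs = 16, matching y values: 4, 13 (2 points).
  x = 5: rhs = 13, matching y values: 8, 9 (2 points).
  x = 6: rhs = 6, matching y values: none (0 points).
  x = 7: rhs = 1, matching y values: 1, 16 (2 points).
  x = 8: rhs = 4, matching y values: 2, 15 (2 points).
  x = 9: rhs = 4, matching y values: 2, 15 (2 points).
  x = 10: rhs = 7, matching y values: none (0 points).
  x = 11: rhs = 2, matching y values: 6, 11 (2 points).
  x = 12: rhs = 12, matching y values: none (0 points).
  x = 13: rhs = 9, matching y values: 3, 14 (2 points).
  x = 14: rhs = 16, matching y values: 4, 13 (2 points).
  x = 15: rhs = 5, matching y values: none (0 points).
  x = 16: rhs = 16, matching y values: 4, 13 (2 points).
Total affine count: 24.
Full point count |E(F_17)| = 24 + 1 = 25.
Hasse bound: |25 − (17+1)| = |7| = 7 ≤ 2√17 ≈ 8.2462 ✓.


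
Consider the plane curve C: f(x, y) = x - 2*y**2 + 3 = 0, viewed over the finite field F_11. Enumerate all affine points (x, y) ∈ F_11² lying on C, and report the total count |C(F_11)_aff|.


Affine F_11-points: {(3, 5), (3, 6), (4, 3), (4, 8), (5, 2), (5, 9), (7, 4), (7, 7), (8, 0), (10, 1), (10, 10)}; count = 11.

For each of the 121 pairs (x, y) ∈ F_11², evaluate f(x, y) mod 11. Record the zeros.
  x = 0: [0↦3, 1↦1, 2↦6, 3↦7, 4↦4, 5↦8, 6↦8, 7↦4, 8↦7, 9↦6, 10↦1]  zeros at y ∈ ∅
  x = 1: [0↦4, 1↦2, 2↦7, 3↦8, 4↦5, 5↦9, 6↦9, 7↦5, 8↦8, 9↦7, 10↦2]  zeros at y ∈ ∅
  x = 2: [0↦5, 1↦3, 2↦8, 3↦9, 4↦6, 5↦10, 6↦10, 7↦6, 8↦9, 9↦8, 10↦3]  zeros at y ∈ ∅
  x = 3: [0↦6, 1↦4, 2↦9, 3↦10, 4↦7, 5↦0, 6↦0, 7↦7, 8↦10, 9↦9, 10↦4]  zeros at y ∈ {5, 6}
  x = 4: [0↦7, 1↦5, 2↦10, 3↦0, 4↦8, 5↦1, 6↦1, 7↦8, 8↦0, 9↦10, 10↦5]  zeros at y ∈ {3, 8}
  x = 5: [0↦8, 1↦6, 2↦0, 3↦1, 4↦9, 5↦2, 6↦2, 7↦9, 8↦1, 9↦0, 10↦6]  zeros at y ∈ {2, 9}
  x = 6: [0↦9, 1↦7, 2↦1, 3↦2, 4↦10, 5↦3, 6↦3, 7↦10, 8↦2, 9↦1, 10↦7]  zeros at y ∈ ∅
  x = 7: [0↦10, 1↦8, 2↦2, 3↦3, 4↦0, 5↦4, 6↦4, 7↦0, 8↦3, 9↦2, 10↦8]  zeros at y ∈ {4, 7}
  x = 8: [0↦0, 1↦9, 2↦3, 3↦4, 4↦1, 5↦5, 6↦5, 7↦1, 8↦4, 9↦3, 10↦9]  zeros at y ∈ {0}
  x = 9: [0↦1, 1↦10, 2↦4, 3↦5, 4↦2, 5↦6, 6↦6, 7↦2, 8↦5, 9↦4, 10↦10]  zeros at y ∈ ∅
  x = 10: [0↦2, 1↦0, 2↦5, 3↦6, 4↦3, 5↦7, 6↦7, 7↦3, 8↦6, 9↦5, 10↦0]  zeros at y ∈ {1, 10}
Collecting zeros: affine points = {(3, 5), (3, 6), (4, 3), (4, 8), (5, 2), (5, 9), (7, 4), (7, 7), (8, 0), (10, 1), (10, 10)}.
Total count |C(F_11)_aff| = 11.


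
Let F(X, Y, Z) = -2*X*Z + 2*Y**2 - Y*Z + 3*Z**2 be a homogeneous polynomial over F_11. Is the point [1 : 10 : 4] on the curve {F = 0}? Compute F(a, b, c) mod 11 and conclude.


F(1,10,4) ≡ 2 (mod 11); P is NOT on the curve.

Evaluate F(1, 10, 4) term-by-term (mod 11).
  -2*X*Z ↦ -2·1·1·4 = -8
  2*Y**2 ↦ 2·1·100·1 = 200
  -Y*Z ↦ -1·1·10·4 = -40
  3*Z**2 ↦ 3·1·1·16 = 48
Sum: F(1, 10, 4) = (-8) + (200) + (-40) + (48) = 200.
Reducing mod 11: 200 ≡ 2 (mod 11).
Since F(a, b, c) ≡ 2 ≠ 0 (mod 11), P does NOT lie on the curve.


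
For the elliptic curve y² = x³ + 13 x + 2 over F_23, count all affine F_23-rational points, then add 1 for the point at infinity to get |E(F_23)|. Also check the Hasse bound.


Affine points = {(0, 5), (0, 18), (1, 4), (1, 19), (2, 6), (2, 17), (4, 7), (4, 16), (5, 10), (5, 13), (11, 2), (11, 21), (12, 0), (19, 1), (19, 22)}; affine count = 15; |E(F_23)| = 16.

Discriminant check: Δ ∝ 4a³ + 27b² = 4·13³ + 27·2² = 4·2197 + 27·4 ≡ 18 (mod 23). Nonzero ⇒ E is nonsingular.
For each x ∈ F_23, compute rhs = x³ + 13·x + 2 mod 23, then count y ∈ F_23 with y² ≡ rhs.
  x = 0: rhs = 2, matching y values: 5, 18 (2 points).
  x = 1: rhs = 16, matching y values: 4, 19 (2 points).
  x = 2: rhs = 13, matching y values: 6, 17 (2 points).
  x = 3: rhs = 22, matching y values: none (0 points).
  x = 4: rhs = 3, matching y values: 7, 16 (2 points).
  x = 5: rhs = 8, matching y values: 10, 13 (2 points).
  x = 6: rhs = 20, matching y values: none (0 points).
  x = 7: rhs = 22, matching y values: none (0 points).
  x = 8: rhs = 20, matching y values: none (0 points).
  x = 9: rhs = 20, matching y values: none (0 points).
  x = 10: rhs = 5, matching y values: none (0 points).
  x = 11: rhs = 4, matching y values: 2, 21 (2 points).
  x = 12: rhs = 0, matching y values: 0 (1 points).
  x = 13: rhs = 22, matching y values: none (0 points).
  x = 14: rhs = 7, matching y values: none (0 points).
  x = 15: rhs = 7, matching y values: none (0 points).
  x = 16: rhs = 5, matching y values: none (0 points).
  x = 17: rhs = 7, matching y values: none (0 points).
  x = 18: rhs = 19, matching y values: none (0 points).
  x = 19: rhs = 1, matching y values: 1, 22 (2 points).
  x = 20: rhs = 5, matching y values: none (0 points).
  x = 21: rhs = 14, matching y values: none (0 points).
  x = 22: rhs = 11, matching y values: none (0 points).
Total affine count: 15.
Full point count |E(F_23)| = 15 + 1 = 16.
Hasse bound: |16 − (23+1)| = |-8| = 8 ≤ 2√23 ≈ 9.5917 ✓.


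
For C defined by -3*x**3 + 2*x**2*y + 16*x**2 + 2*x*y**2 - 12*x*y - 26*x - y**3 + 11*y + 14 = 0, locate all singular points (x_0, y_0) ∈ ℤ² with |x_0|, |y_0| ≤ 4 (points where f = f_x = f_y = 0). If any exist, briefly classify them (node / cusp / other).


Singular points: {(2, 1)}; classification: cusp.

Compute partial derivatives:
  f_x = -9*x**2 + 4*x*y + 32*x + 2*y**2 - 12*y - 26.
  f_y = 2*x**2 + 4*x*y - 12*x - 3*y**2 + 11.
Scan x_0 ∈ {−4, ..., 4}. For each x_0, f_y(x_0, y) is a polynomial in y; find its integer roots y ∈ {−4, ..., 4}, then test f_x and f at those candidates.
  x = -4: f_y(-4, y) = -3*y**2 - 16*y + 91; no integer root y with |y| ≤ 4.
  x = -3: f_y(-3, y) = -3*y**2 - 12*y + 65; no integer root y with |y| ≤ 4.
  x = -2: f_y(-2, y) = -3*y**2 - 8*y + 43; no integer root y with |y| ≤ 4.
  x = -1: f_y(-1, y) = -3*y**2 - 4*y + 25; no integer root y with |y| ≤ 4.
  x = 0: f_y(0, y) = 11 - 3*y**2; no integer root y with |y| ≤ 4.
  x = 1: f_y(1, y) = -3*y**2 + 4*y + 1; no integer root y with |y| ≤ 4.
  x = 2: f_y(2, y) = -3*y**2 + 8*y - 5; vanishes at y ∈ {1}. (2, 1): f_x = 0, f = 0 — SINGULAR.
  x = 3: f_y(3, y) = -3*y**2 + 12*y - 7; no integer root y with |y| ≤ 4.
  x = 4: f_y(4, y) = -3*y**2 + 16*y - 5; no integer root y with |y| ≤ 4.
Only singular point on the grid: (2, 1).
Classify: substitute x = 2 + u, y = 1 + v and expand: f = -3*u**3 + 2*u**2*v + 2*u*v**2 - v**3 + v**2.
No constant or linear terms (consistent with a singular point). Quadratic part: v**2. Cubic part: -3*u**3 + 2*u**2*v + 2*u*v**2 - v**3.
The quadratic part v**2 is a perfect square, so there is a single (double) tangent line v = 0, i.e. y = 1. Restricting the cubic part to that line (v = 0) leaves -3*u**3 ≠ 0, so f is not divisible by v and the branch is v² ≈ 3*u**3 to lowest order — this is a cusp.
Classification: cusp.


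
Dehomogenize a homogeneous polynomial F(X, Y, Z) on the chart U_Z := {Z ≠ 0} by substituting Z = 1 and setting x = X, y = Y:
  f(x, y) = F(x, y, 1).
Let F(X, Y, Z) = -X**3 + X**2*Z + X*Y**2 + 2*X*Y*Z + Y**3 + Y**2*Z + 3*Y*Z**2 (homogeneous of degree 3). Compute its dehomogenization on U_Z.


f(x, y) = -x**3 + x**2 + x*y**2 + 2*x*y + y**3 + y**2 + 3*y

On U_Z we set Z = 1. Each monomial c·X^i·Y^j·Z^k in F becomes c·x^i·y^j·1^k = c·x^i·y^j.
Substituting Z = 1: F(X, Y, 1) = -x**3 + x**2 + x*y**2 + 2*x*y + y**3 + y**2 + 3*y.
Note: deg(f) ≤ deg(F) = 3; strict inequality happens when F is divisible by Z (lost terms).


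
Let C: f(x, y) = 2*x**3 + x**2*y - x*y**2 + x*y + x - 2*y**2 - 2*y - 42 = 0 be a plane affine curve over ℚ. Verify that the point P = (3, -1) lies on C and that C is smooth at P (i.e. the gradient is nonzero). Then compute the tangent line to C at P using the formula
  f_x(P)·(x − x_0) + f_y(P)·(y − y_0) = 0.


Tangent line at P: 47*x + 20*y - 121 = 0.

Step 1: f(3, -1) = 0, so P lies on C.
Step 2: partial derivatives
  f_x(x, y) = 6*x**2 + 2*x*y - y**2 + y + 1, f_y(x, y) = x**2 - 2*x*y + x - 4*y - 2.
  f_x(P) = 47, f_y(P) = 20 (gradient nonzero, so P is smooth).
Step 3: tangent line at P: 47·(x − 3) + 20·(y − -1) = 0.
Expanding: 47*x + 20*y - 121 = 0.


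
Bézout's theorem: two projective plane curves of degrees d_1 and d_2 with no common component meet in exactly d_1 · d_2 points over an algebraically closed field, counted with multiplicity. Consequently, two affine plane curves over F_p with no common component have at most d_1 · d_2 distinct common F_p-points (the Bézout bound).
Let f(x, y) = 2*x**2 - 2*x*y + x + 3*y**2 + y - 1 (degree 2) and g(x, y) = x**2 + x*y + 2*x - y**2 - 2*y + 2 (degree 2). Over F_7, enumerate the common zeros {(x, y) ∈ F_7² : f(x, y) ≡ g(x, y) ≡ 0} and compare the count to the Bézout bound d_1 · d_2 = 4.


Common zeros: ∅; count = 0; Bézout bound = 4.

deg(f) = 2, deg(g) = 2, so Bézout bound = 4.
Scan x ∈ F_7. For each x, list the y ∈ F_7 with f(x, y) ≡ 0 and those with g(x, y) ≡ 0 (mod 7); the common zeros in that column are the intersection.
  x = 0: f ≡ 0 at y ∈ ∅; g ≡ 0 at y ∈ ∅; common: ∅.
  x = 1: f ≡ 0 at y ∈ ∅; g ≡ 0 at y ∈ {3}; common: ∅.
  x = 2: f ≡ 0 at y ∈ ∅; g ≡ 0 at y ∈ ∅; common: ∅.
  x = 3: f ≡ 0 at y ∈ {5, 6}; g ≡ 0 at y ∈ ∅; common: ∅.
  x = 4: f ≡ 0 at y ∈ {0}; g ≡ 0 at y ∈ ∅; common: ∅.
  x = 5: f ≡ 0 at y ∈ {5}; g ≡ 0 at y ∈ ∅; common: ∅.
  x = 6: f ≡ 0 at y ∈ {0, 6}; g ≡ 0 at y ∈ ∅; common: ∅.
Collecting: common zeros = ∅, so the count is 0.
Comparison with the Bézout bound: 0 ≤ 4 = deg(f)·deg(g), as expected for curves with no common component (the affine F_7-count falls short of the bound because intersections may lie at infinity, over extension fields, or carry multiplicity).


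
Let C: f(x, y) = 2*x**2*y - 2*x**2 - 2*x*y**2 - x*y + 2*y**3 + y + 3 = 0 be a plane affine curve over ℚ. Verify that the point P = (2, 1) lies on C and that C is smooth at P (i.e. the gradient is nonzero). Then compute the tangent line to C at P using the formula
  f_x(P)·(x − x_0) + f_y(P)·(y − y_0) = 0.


Tangent line at P: -3*x + 5*y + 1 = 0.

Step 1: f(2, 1) = 0, so P lies on C.
Step 2: partial derivatives
  f_x(x, y) = 4*x*y - 4*x - 2*y**2 - y, f_y(x, y) = 2*x**2 - 4*x*y - x + 6*y**2 + 1.
  f_x(P) = -3, f_y(P) = 5 (gradient nonzero, so P is smooth).
Step 3: tangent line at P: -3·(x − 2) + 5·(y − 1) = 0.
Expanding: -3*x + 5*y + 1 = 0.


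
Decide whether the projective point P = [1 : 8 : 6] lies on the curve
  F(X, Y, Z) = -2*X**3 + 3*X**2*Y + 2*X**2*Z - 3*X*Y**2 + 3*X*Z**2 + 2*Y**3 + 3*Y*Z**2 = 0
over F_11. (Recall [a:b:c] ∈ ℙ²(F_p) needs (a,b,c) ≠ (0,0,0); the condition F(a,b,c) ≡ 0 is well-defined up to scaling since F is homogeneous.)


F(1,8,6) ≡ 1 (mod 11); P is NOT on the curve.

Evaluate F(1, 8, 6) term-by-term (mod 11).
  -2*X**3 ↦ -2·1·1·1 = -2
  3*X**2*Y ↦ 3·1·8·1 = 24
  2*X**2*Z ↦ 2·1·1·6 = 12
  -3*X*Y**2 ↦ -3·1·64·1 = -192
  3*X*Z**2 ↦ 3·1·1·36 = 108
  2*Y**3 ↦ 2·1·512·1 = 1024
  3*Y*Z**2 ↦ 3·1·8·36 = 864
Sum: F(1, 8, 6) = (-2) + (24) + (12) + (-192) + (108) + (1024) + (864) = 1838.
Reducing mod 11: 1838 ≡ 1 (mod 11).
Since F(a, b, c) ≡ 1 ≠ 0 (mod 11), P does NOT lie on the curve.


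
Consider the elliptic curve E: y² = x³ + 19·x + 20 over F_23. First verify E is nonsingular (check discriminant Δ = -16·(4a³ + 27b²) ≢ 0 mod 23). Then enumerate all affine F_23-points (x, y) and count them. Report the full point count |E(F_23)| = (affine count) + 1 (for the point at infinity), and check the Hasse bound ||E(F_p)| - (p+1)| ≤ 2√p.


Affine points = {(3, 9), (3, 14), (7, 6), (7, 17), (9, 0), (13, 7), (13, 16), (15, 0), (16, 2), (16, 21), (17, 9), (17, 14), (19, 8), (19, 15), (22, 0)}; affine count = 15; |E(F_23)| = 16.

Discriminant check: Δ ∝ 4a³ + 27b² = 4·19³ + 27·20² = 4·6859 + 27·400 ≡ 10 (mod 23). Nonzero ⇒ E is nonsingular.
For each x ∈ F_23, compute rhs = x³ + 19·x + 20 mod 23, then count y ∈ F_23 with y² ≡ rhs.
  x = 0: rhs = 20, matching y values: none (0 points).
  x = 1: rhs = 17, matching y values: none (0 points).
  x = 2: rhs = 20, matching y values: none (0 points).
  x = 3: rhs = 12, matching y values: 9, 14 (2 points).
  x = 4: rhs = 22, matching y values: none (0 points).
  x = 5: rhs = 10, matching y values: none (0 points).
  x = 6: rhs = 5, matching y values: none (0 points).
  x = 7: rhs = 13, matching y values: 6, 17 (2 points).
  x = 8: rhs = 17, matching y values: none (0 points).
  x = 9: rhs = 0, matching y values: 0 (1 points).
  x = 10: rhs = 14, matching y values: none (0 points).
  x = 11: rhs = 19, matching y values: none (0 points).
  x = 12: rhs = 21, matching y values: none (0 points).
  x = 13: rhs = 3, matching y values: 7, 16 (2 points).
  x = 14: rhs = 17, matching y values: none (0 points).
  x = 15: rhs = 0, matching y values: 0 (1 points).
  x = 16: rhs = 4, matching y values: 2, 21 (2 points).
  x = 17: rhs = 12, matching y values: 9, 14 (2 points).
  x = 18: rhs = 7, matching y values: none (0 points).
  x = 19: rhs = 18, matching y values: 8, 15 (2 points).
  x = 20: rhs = 5, matching y values: none (0 points).
  x = 21: rhs = 20, matching y values: none (0 points).
  x = 22: rhs = 0, matching y values: 0 (1 points).
Total affine count: 15.
Full point count |E(F_23)| = 15 + 1 = 16.
Hasse bound: |16 − (23+1)| = |-8| = 8 ≤ 2√23 ≈ 9.5917 ✓.


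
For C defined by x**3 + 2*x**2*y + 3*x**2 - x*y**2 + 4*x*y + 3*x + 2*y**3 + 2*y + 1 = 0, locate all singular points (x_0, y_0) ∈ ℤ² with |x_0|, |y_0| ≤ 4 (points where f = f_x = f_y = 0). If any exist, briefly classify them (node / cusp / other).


Singular points: {(-1, 0)}; classification: cusp.

Compute partial derivatives:
  f_x = 3*x**2 + 4*x*y + 6*x - y**2 + 4*y + 3.
  f_y = 2*x**2 - 2*x*y + 4*x + 6*y**2 + 2.
Scan x_0 ∈ {−4, ..., 4}. For each x_0, f_y(x_0, y) is a polynomial in y; find its integer roots y ∈ {−4, ..., 4}, then test f_x and f at those candidates.
  x = -4: f_y(-4, y) = 6*y**2 + 8*y + 18; no integer root y with |y| ≤ 4.
  x = -3: f_y(-3, y) = 6*y**2 + 6*y + 8; no integer root y with |y| ≤ 4.
  x = -2: f_y(-2, y) = 6*y**2 + 4*y + 2; no integer root y with |y| ≤ 4.
  x = -1: f_y(-1, y) = 6*y**2 + 2*y; vanishes at y ∈ {0}. (-1, 0): f_x = 0, f = 0 — SINGULAR.
  x = 0: f_y(0, y) = 6*y**2 + 2; no integer root y with |y| ≤ 4.
  x = 1: f_y(1, y) = 6*y**2 - 2*y + 8; no integer root y with |y| ≤ 4.
  x = 2: f_y(2, y) = 6*y**2 - 4*y + 18; no integer root y with |y| ≤ 4.
  x = 3: f_y(3, y) = 6*y**2 - 6*y + 32; no integer root y with |y| ≤ 4.
  x = 4: f_y(4, y) = 6*y**2 - 8*y + 50; no integer root y with |y| ≤ 4.
Only singular point on the grid: (-1, 0).
Classify: substitute x = -1 + u, y = 0 + v and expand: f = u**3 + 2*u**2*v - u*v**2 + 2*v**3 + v**2.
No constant or linear terms (consistent with a singular point). Quadratic part: v**2. Cubic part: u**3 + 2*u**2*v - u*v**2 + 2*v**3.
The quadratic part v**2 is a perfect square, so there is a single (double) tangent line v = 0, i.e. y = 0. Restricting the cubic part to that line (v = 0) leaves u**3 ≠ 0, so f is not divisible by v and the branch is v² ≈ -u**3 to lowest order — this is a cusp.
Classification: cusp.


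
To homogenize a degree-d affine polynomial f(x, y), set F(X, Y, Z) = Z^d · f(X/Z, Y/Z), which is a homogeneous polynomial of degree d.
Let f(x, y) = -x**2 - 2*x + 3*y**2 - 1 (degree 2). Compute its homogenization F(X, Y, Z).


F(X, Y, Z) = -X**2 - 2*X*Z + 3*Y**2 - Z**2

deg(f) = 2.
Substitute x = X/Z, y = Y/Z into f, then multiply by Z^2.
  monomial -1·x^2·y^0 ↦ -1·X^2·Y^0·Z^0.
  monomial -2·x^1·y^0 ↦ -2·X^1·Y^0·Z^1.
  monomial 3·x^0·y^2 ↦ 3·X^0·Y^2·Z^0.
  monomial -1·x^0·y^0 ↦ -1·X^0·Y^0·Z^2.
Collecting: F(X, Y, Z) = -X**2 - 2*X*Z + 3*Y**2 - Z**2.


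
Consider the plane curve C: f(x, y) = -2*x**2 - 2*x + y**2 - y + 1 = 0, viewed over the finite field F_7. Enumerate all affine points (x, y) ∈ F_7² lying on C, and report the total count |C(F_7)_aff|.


Affine F_7-points: {(0, 3), (0, 5), (3, 2), (3, 6), (6, 3), (6, 5)}; count = 6.

For each of the 49 pairs (x, y) ∈ F_7², evaluate f(x, y) mod 7. Record the zeros.
  x = 0: [0↦1, 1↦1, 2↦3, 3↦0, 4↦6, 5↦0, 6↦3]  zeros at y ∈ {3, 5}
  x = 1: [0↦4, 1↦4, 2↦6, 3↦3, 4↦2, 5↦3, 6↦6]  zeros at y ∈ ∅
  x = 2: [0↦3, 1↦3, 2↦5, 3↦2, 4↦1, 5↦2, 6↦5]  zeros at y ∈ ∅
  x = 3: [0↦5, 1↦5, 2↦0, 3↦4, 4↦3, 5↦4, 6↦0]  zeros at y ∈ {2, 6}
  x = 4: [0↦3, 1↦3, 2↦5, 3↦2, 4↦1, 5↦2, 6↦5]  zeros at y ∈ ∅
  x = 5: [0↦4, 1↦4, 2↦6, 3↦3, 4↦2, 5↦3, 6↦6]  zeros at y ∈ ∅
  x = 6: [0↦1, 1↦1, 2↦3, 3↦0, 4↦6, 5↦0, 6↦3]  zeros at y ∈ {3, 5}
Collecting zeros: affine points = {(0, 3), (0, 5), (3, 2), (3, 6), (6, 3), (6, 5)}.
Total count |C(F_7)_aff| = 6.


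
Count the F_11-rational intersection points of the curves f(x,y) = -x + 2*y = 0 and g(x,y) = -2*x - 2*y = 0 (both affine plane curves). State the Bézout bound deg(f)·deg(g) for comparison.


Common zeros: {(0, 0)}; count = 1; Bézout bound = 1.

deg(f) = 1, deg(g) = 1, so Bézout bound = 1.
Scan x ∈ F_11. For each x, list the y ∈ F_11 with f(x, y) ≡ 0 and those with g(x, y) ≡ 0 (mod 11); the common zeros in that column are the intersection.
  x = 0: f ≡ 0 at y ∈ {0}; g ≡ 0 at y ∈ {0}; common: {0}.
  x = 1: f ≡ 0 at y ∈ {6}; g ≡ 0 at y ∈ {10}; common: ∅.
  x = 2: f ≡ 0 at y ∈ {1}; g ≡ 0 at y ∈ {9}; common: ∅.
  x = 3: f ≡ 0 at y ∈ {7}; g ≡ 0 at y ∈ {8}; common: ∅.
  x = 4: f ≡ 0 at y ∈ {2}; g ≡ 0 at y ∈ {7}; common: ∅.
  x = 5: f ≡ 0 at y ∈ {8}; g ≡ 0 at y ∈ {6}; common: ∅.
  x = 6: f ≡ 0 at y ∈ {3}; g ≡ 0 at y ∈ {5}; common: ∅.
  x = 7: f ≡ 0 at y ∈ {9}; g ≡ 0 at y ∈ {4}; common: ∅.
  x = 8: f ≡ 0 at y ∈ {4}; g ≡ 0 at y ∈ {3}; common: ∅.
  x = 9: f ≡ 0 at y ∈ {10}; g ≡ 0 at y ∈ {2}; common: ∅.
  x = 10: f ≡ 0 at y ∈ {5}; g ≡ 0 at y ∈ {1}; common: ∅.
Collecting: common zeros = {(0, 0)}, so the count is 1.
Comparison with the Bézout bound: 1 ≤ 1 = deg(f)·deg(g), as expected for curves with no common component (the bound is attained).


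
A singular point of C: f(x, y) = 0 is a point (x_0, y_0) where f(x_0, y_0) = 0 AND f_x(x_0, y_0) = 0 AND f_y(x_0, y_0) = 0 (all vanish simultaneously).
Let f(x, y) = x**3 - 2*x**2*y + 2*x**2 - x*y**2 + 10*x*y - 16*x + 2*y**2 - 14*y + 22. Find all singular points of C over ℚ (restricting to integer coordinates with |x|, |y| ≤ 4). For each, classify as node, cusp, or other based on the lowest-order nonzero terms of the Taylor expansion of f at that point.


Singular points: {(1, 3)}; classification: node.

Compute partial derivatives:
  f_x = 3*x**2 - 4*x*y + 4*x - y**2 + 10*y - 16.
  f_y = -2*x**2 - 2*x*y + 10*x + 4*y - 14.
Scan x_0 ∈ {−4, ..., 4}. For each x_0, f_y(x_0, y) is a polynomial in y; find its integer roots y ∈ {−4, ..., 4}, then test f_x and f at those candidates.
  x = -4: f_y(-4, y) = 12*y - 86; no integer root y with |y| ≤ 4.
  x = -3: f_y(-3, y) = 10*y - 62; no integer root y with |y| ≤ 4.
  x = -2: f_y(-2, y) = 8*y - 42; no integer root y with |y| ≤ 4.
  x = -1: f_y(-1, y) = 6*y - 26; no integer root y with |y| ≤ 4.
  x = 0: f_y(0, y) = 4*y - 14; no integer root y with |y| ≤ 4.
  x = 1: f_y(1, y) = 2*y - 6; vanishes at y ∈ {3}. (1, 3): f_x = 0, f = 0 — SINGULAR.
  x = 2: f_y(2, y) = -2; no integer root y with |y| ≤ 4.
  x = 3: f_y(3, y) = -2*y - 2; vanishes at y ∈ {-1}. (3, -1): f_x = 24 ≠ 0.
  x = 4: f_y(4, y) = -4*y - 6; no integer root y with |y| ≤ 4.
Only singular point on the grid: (1, 3).
Classify: substitute x = 1 + u, y = 3 + v and expand: f = u**3 - 2*u**2*v - u**2 - u*v**2 + v**2.
No constant or linear terms (consistent with a singular point). Quadratic part: -u**2 + v**2. Cubic part: u**3 - 2*u**2*v - u*v**2.
The quadratic part v**2 - u**2 = (v − u)(v + u) splits into two distinct linear factors, so there are two distinct tangent lines y − 3 = ±(x − 1) — this is a node (ordinary double point).
Classification: node.


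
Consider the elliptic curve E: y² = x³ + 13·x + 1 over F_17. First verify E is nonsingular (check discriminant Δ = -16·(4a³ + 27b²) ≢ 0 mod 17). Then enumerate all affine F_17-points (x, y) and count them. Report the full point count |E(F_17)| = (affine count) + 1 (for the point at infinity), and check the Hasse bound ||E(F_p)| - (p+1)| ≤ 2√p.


Affine points = {(0, 1), (0, 16), (1, 7), (1, 10), (2, 1), (2, 16), (3, 4), (3, 13), (4, 7), (4, 10), (5, 2), (5, 15), (10, 3), (10, 14), (11, 8), (11, 9), (12, 7), (12, 10), (13, 2), (13, 15), (15, 1), (15, 16), (16, 2), (16, 15)}; affine count = 24; |E(F_17)| = 25.

Discriminant check: Δ ∝ 4a³ + 27b² = 4·13³ + 27·1² = 4·2197 + 27·1 ≡ 9 (mod 17). Nonzero ⇒ E is nonsingular.
For each x ∈ F_17, compute rhs = x³ + 13·x + 1 mod 17, then count y ∈ F_17 with y² ≡ rhs.
  x = 0: rhs = 1, matching y values: 1, 16 (2 points).
  x = 1: rhs = 15, matching y values: 7, 10 (2 points).
  x = 2: rhs = 1, matching y values: 1, 16 (2 points).
  x = 3: rhs = 16, matching y values: 4, 13 (2 points).
  x = 4: rhs = 15, matching y values: 7, 10 (2 points).
  x = 5: rhs = 4, matching y values: 2, 15 (2 points).
  x = 6: rhs = 6, matching y values: none (0 points).
  x = 7: rhs = 10, matching y values: none (0 points).
  x = 8: rhs = 5, matching y values: none (0 points).
  x = 9: rhs = 14, matching y values: none (0 points).
  x = 10: rhs = 9, matching y values: 3, 14 (2 points).
  x = 11: rhs = 13, matching y values: 8, 9 (2 points).
  x = 12: rhs = 15, matching y values: 7, 10 (2 points).
  x = 13: rhs = 4, matching y values: 2, 15 (2 points).
  x = 14: rhs = 3, matching y values: none (0 points).
  x = 15: rhs = 1, matching y values: 1, 16 (2 points).
  x = 16: rhs = 4, matching y values: 2, 15 (2 points).
Total affine count: 24.
Full point count |E(F_17)| = 24 + 1 = 25.
Hasse bound: |25 − (17+1)| = |7| = 7 ≤ 2√17 ≈ 8.2462 ✓.


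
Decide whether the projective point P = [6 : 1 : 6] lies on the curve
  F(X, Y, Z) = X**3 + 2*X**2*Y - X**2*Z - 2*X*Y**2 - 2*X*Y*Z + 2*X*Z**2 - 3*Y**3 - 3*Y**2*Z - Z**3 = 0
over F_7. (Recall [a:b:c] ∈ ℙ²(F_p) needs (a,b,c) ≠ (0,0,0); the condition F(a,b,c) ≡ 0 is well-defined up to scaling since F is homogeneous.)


F(6,1,6) ≡ 1 (mod 7); P is NOT on the curve.

Evaluate F(6, 1, 6) term-by-term (mod 7).
  X**3 ↦ 1·216·1·1 = 216
  2*X**2*Y ↦ 2·36·1·1 = 72
  -X**2*Z ↦ -1·36·1·6 = -216
  -2*X*Y**2 ↦ -2·6·1·1 = -12
  -2*X*Y*Z ↦ -2·6·1·6 = -72
  2*X*Z**2 ↦ 2·6·1·36 = 432
  -3*Y**3 ↦ -3·1·1·1 = -3
  -3*Y**2*Z ↦ -3·1·1·6 = -18
  -Z**3 ↦ -1·1·1·216 = -216
Sum: F(6, 1, 6) = (216) + (72) + (-216) + (-12) + (-72) + (432) + (-3) + (-18) + (-216) = 183.
Reducing mod 7: 183 ≡ 1 (mod 7).
Since F(a, b, c) ≡ 1 ≠ 0 (mod 7), P does NOT lie on the curve.


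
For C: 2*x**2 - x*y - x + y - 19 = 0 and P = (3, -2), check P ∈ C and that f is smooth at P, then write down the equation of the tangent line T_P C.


Tangent line at P: 13*x - 2*y - 43 = 0.

Step 1: f(3, -2) = 0, so P lies on C.
Step 2: partial derivatives
  f_x(x, y) = 4*x - y - 1, f_y(x, y) = 1 - x.
  f_x(P) = 13, f_y(P) = -2 (gradient nonzero, so P is smooth).
Step 3: tangent line at P: 13·(x − 3) + -2·(y − -2) = 0.
Expanding: 13*x - 2*y - 43 = 0.


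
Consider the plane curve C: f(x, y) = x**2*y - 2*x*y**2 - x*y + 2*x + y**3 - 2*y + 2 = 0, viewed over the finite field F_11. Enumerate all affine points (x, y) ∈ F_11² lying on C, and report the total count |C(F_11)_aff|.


Affine F_11-points: {(1, 2), (3, 2), (10, 0), (10, 9)}; count = 4.

For each of the 121 pairs (x, y) ∈ F_11², evaluate f(x, y) mod 11. Record the zeros.
  x = 0: [0↦2, 1↦1, 2↦6, 3↦1, 4↦3, 5↦7, 6↦8, 7↦1, 8↦3, 9↦9, 10↦3]  zeros at y ∈ ∅
  x = 1: [0↦4, 1↦1, 2↦0, 3↦7, 4↦6, 5↦3, 6↦4, 7↦4, 8↦9, 9↦3, 10↦3]  zeros at y ∈ {2}
  x = 2: [0↦6, 1↦3, 2↦9, 3↦8, 4↦6, 5↦9, 6↦1, 7↦10, 8↦9, 9↦4, 10↦1]  zeros at y ∈ ∅
  x = 3: [0↦8, 1↦7, 2↦0, 3↦4, 4↦3, 5↦3, 6↦10, 7↦8, 8↦3, 9↦1, 10↦8]  zeros at y ∈ {2}
  x = 4: [0↦10, 1↦2, 2↦6, 3↦6, 4↦8, 5↦7, 6↦9, 7↦9, 8↦2, 9↦5, 10↦2]  zeros at y ∈ ∅
  x = 5: [0↦1, 1↦10, 2↦5, 3↦3, 4↦10, 5↦10, 6↦9, 7↦2, 8↦6, 9↦5, 10↦5]  zeros at y ∈ ∅
  x = 6: [0↦3, 1↦9, 2↦8, 3↦6, 4↦9, 5↦1, 6↦10, 7↦9, 8↦4, 9↦1, 10↦6]  zeros at y ∈ ∅
  x = 7: [0↦5, 1↦10, 2↦4, 3↦4, 4↦5, 5↦2, 6↦1, 7↦8, 8↦7, 9↦4, 10↦5]  zeros at y ∈ ∅
  x = 8: [0↦7, 1↦2, 2↦4, 3↦8, 4↦9, 5↦2, 6↦4, 7↦10, 8↦4, 9↦3, 10↦2]  zeros at y ∈ ∅
  x = 9: [0↦9, 1↦7, 2↦8, 3↦7, 4↦10, 5↦1, 6↦8, 7↦4, 8↦6, 9↦9, 10↦8]  zeros at y ∈ ∅
  x = 10: [0↦0, 1↦3, 2↦5, 3↦1, 4↦8, 5↦10, 6↦2, 7↦1, 8↦2, 9↦0, 10↦1]  zeros at y ∈ {0, 9}
Collecting zeros: affine points = {(1, 2), (3, 2), (10, 0), (10, 9)}.
Total count |C(F_11)_aff| = 4.


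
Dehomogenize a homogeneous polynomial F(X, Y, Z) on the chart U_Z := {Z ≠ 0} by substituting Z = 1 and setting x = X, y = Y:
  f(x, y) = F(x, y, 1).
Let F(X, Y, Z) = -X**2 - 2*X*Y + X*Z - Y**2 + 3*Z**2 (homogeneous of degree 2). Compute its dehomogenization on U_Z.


f(x, y) = -x**2 - 2*x*y + x - y**2 + 3

On U_Z we set Z = 1. Each monomial c·X^i·Y^j·Z^k in F becomes c·x^i·y^j·1^k = c·x^i·y^j.
Substituting Z = 1: F(X, Y, 1) = -x**2 - 2*x*y + x - y**2 + 3.
Note: deg(f) ≤ deg(F) = 2; strict inequality happens when F is divisible by Z (lost terms).


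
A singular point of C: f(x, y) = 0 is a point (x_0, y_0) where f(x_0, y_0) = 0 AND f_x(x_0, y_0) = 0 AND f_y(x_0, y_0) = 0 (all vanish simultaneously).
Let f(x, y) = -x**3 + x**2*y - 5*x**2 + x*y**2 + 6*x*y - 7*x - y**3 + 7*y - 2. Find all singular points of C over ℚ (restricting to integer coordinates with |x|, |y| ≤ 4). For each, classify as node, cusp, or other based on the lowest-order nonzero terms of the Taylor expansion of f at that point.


Singular points: {(-2, -1)}; classification: cusp.

Compute partial derivatives:
  f_x = -3*x**2 + 2*x*y - 10*x + y**2 + 6*y - 7.
  f_y = x**2 + 2*x*y + 6*x - 3*y**2 + 7.
Scan x_0 ∈ {−4, ..., 4}. For each x_0, f_y(x_0, y) is a polynomial in y; find its integer roots y ∈ {−4, ..., 4}, then test f_x and f at those candidates.
  x = -4: f_y(-4, y) = -3*y**2 - 8*y - 1; no integer root y with |y| ≤ 4.
  x = -3: f_y(-3, y) = -3*y**2 - 6*y - 2; no integer root y with |y| ≤ 4.
  x = -2: f_y(-2, y) = -3*y**2 - 4*y - 1; vanishes at y ∈ {-1}. (-2, -1): f_x = 0, f = 0 — SINGULAR.
  x = -1: f_y(-1, y) = -3*y**2 - 2*y + 2; no integer root y with |y| ≤ 4.
  x = 0: f_y(0, y) = 7 - 3*y**2; no integer root y with |y| ≤ 4.
  x = 1: f_y(1, y) = -3*y**2 + 2*y + 14; no integer root y with |y| ≤ 4.
  x = 2: f_y(2, y) = -3*y**2 + 4*y + 23; no integer root y with |y| ≤ 4.
  x = 3: f_y(3, y) = -3*y**2 + 6*y + 34; no integer root y with |y| ≤ 4.
  x = 4: f_y(4, y) = -3*y**2 + 8*y + 47; no integer root y with |y| ≤ 4.
Only singular point on the grid: (-2, -1).
Classify: substitute x = -2 + u, y = -1 + v and expand: f = -u**3 + u**2*v + u*v**2 - v**3 + v**2.
No constant or linear terms (consistent with a singular point). Quadratic part: v**2. Cubic part: -u**3 + u**2*v + u*v**2 - v**3.
The quadratic part v**2 is a perfect square, so there is a single (double) tangent line v = 0, i.e. y = -1. Restricting the cubic part to that line (v = 0) leaves -u**3 ≠ 0, so f is not divisible by v and the branch is v² ≈ u**3 to lowest order — this is a cusp.
Classification: cusp.


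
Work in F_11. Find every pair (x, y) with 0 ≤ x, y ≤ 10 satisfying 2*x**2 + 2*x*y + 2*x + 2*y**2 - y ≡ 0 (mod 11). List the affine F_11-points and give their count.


Affine F_11-points: {(0, 0), (0, 6), (2, 5), (2, 10), (3, 5), (3, 9), (4, 6), (4, 7), (9, 9), (9, 10), (10, 0), (10, 7)}; count = 12.

For each of the 121 pairs (x, y) ∈ F_11², evaluate f(x, y) mod 11. Record the zeros.
  x = 0: [0↦0, 1↦1, 2↦6, 3↦4, 4↦6, 5↦1, 6↦0, 7↦3, 8↦10, 9↦10, 10↦3]  zeros at y ∈ {0, 6}
  x = 1: [0↦4, 1↦7, 2↦3, 3↦3, 4↦7, 5↦4, 6↦5, 7↦10, 8↦8, 9↦10, 10↦5]  zeros at y ∈ ∅
  x = 2: [0↦1, 1↦6, 2↦4, 3↦6, 4↦1, 5↦0, 6↦3, 7↦10, 8↦10, 9↦3, 10↦0]  zeros at y ∈ {5, 10}
  x = 3: [0↦2, 1↦9, 2↦9, 3↦2, 4↦10, 5↦0, 6↦5, 7↦3, 8↦5, 9↦0, 10↦10]  zeros at y ∈ {5, 9}
  x = 4: [0↦7, 1↦5, 2↦7, 3↦2, 4↦1, 5↦4, 6↦0, 7↦0, 8↦4, 9↦1, 10↦2]  zeros at y ∈ {6, 7}
  x = 5: [0↦5, 1↦5, 2↦9, 3↦6, 4↦7, 5↦1, 6↦10, 7↦1, 8↦7, 9↦6, 10↦9]  zeros at y ∈ ∅
  x = 6: [0↦7, 1↦9, 2↦4, 3↦3, 4↦6, 5↦2, 6↦2, 7↦6, 8↦3, 9↦4, 10↦9]  zeros at y ∈ ∅
  x = 7: [0↦2, 1↦6, 2↦3, 3↦4, 4↦9, 5↦7, 6↦9, 7↦4, 8↦3, 9↦6, 10↦2]  zeros at y ∈ ∅
  x = 8: [0↦1, 1↦7, 2↦6, 3↦9, 4↦5, 5↦5, 6↦9, 7↦6, 8↦7, 9↦1, 10↦10]  zeros at y ∈ ∅
  x = 9: [0↦4, 1↦1, 2↦2, 3↦7, 4↦5, 5↦7, 6↦2, 7↦1, 8↦4, 9↦0, 10↦0]  zeros at y ∈ {9, 10}
  x = 10: [0↦0, 1↦10, 2↦2, 3↦9, 4↦9, 5↦2, 6↦10, 7↦0, 8↦5, 9↦3, 10↦5]  zeros at y ∈ {0, 7}
Collecting zeros: affine points = {(0, 0), (0, 6), (2, 5), (2, 10), (3, 5), (3, 9), (4, 6), (4, 7), (9, 9), (9, 10), (10, 0), (10, 7)}.
Total count |C(F_11)_aff| = 12.


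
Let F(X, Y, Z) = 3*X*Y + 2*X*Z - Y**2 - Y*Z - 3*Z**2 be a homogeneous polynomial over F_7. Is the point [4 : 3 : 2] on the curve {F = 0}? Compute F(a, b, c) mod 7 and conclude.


F(4,3,2) ≡ 4 (mod 7); P is NOT on the curve.

Evaluate F(4, 3, 2) term-by-term (mod 7).
  3*X*Y ↦ 3·4·3·1 = 36
  2*X*Z ↦ 2·4·1·2 = 16
  -Y**2 ↦ -1·1·9·1 = -9
  -Y*Z ↦ -1·1·3·2 = -6
  -3*Z**2 ↦ -3·1·1·4 = -12
Sum: F(4, 3, 2) = (36) + (16) + (-9) + (-6) + (-12) = 25.
Reducing mod 7: 25 ≡ 4 (mod 7).
Since F(a, b, c) ≡ 4 ≠ 0 (mod 7), P does NOT lie on the curve.


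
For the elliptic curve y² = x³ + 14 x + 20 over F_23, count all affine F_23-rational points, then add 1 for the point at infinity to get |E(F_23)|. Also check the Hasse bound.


Affine points = {(1, 9), (1, 14), (4, 5), (4, 18), (5, 10), (5, 13), (7, 1), (7, 22), (8, 0), (9, 1), (9, 22), (14, 4), (14, 19), (16, 4), (16, 19), (18, 3), (18, 20)}; affine count = 17; |E(F_23)| = 18.

Discriminant check: Δ ∝ 4a³ + 27b² = 4·14³ + 27·20² = 4·2744 + 27·400 ≡ 18 (mod 23). Nonzero ⇒ E is nonsingular.
For each x ∈ F_23, compute rhs = x³ + 14·x + 20 mod 23, then count y ∈ F_23 with y² ≡ rhs.
  x = 0: rhs = 20, matching y values: none (0 points).
  x = 1: rhs = 12, matching y values: 9, 14 (2 points).
  x = 2: rhs = 10, matching y values: none (0 points).
  x = 3: rhs = 20, matching y values: none (0 points).
  x = 4: rhs = 2, matching y values: 5, 18 (2 points).
  x = 5: rhs = 8, matching y values: 10, 13 (2 points).
  x = 6: rhs = 21, matching y values: none (0 points).
  x = 7: rhs = 1, matching y values: 1, 22 (2 points).
  x = 8: rhs = 0, matching y values: 0 (1 points).
  x = 9: rhs = 1, matching y values: 1, 22 (2 points).
  x = 10: rhs = 10, matching y values: none (0 points).
  x = 11: rhs = 10, matching y values: none (0 points).
  x = 12: rhs = 7, matching y values: none (0 points).
  x = 13: rhs = 7, matching y values: none (0 points).
  x = 14: rhs = 16, matching y values: 4, 19 (2 points).
  x = 15: rhs = 17, matching y values: none (0 points).
  x = 16: rhs = 16, matching y values: 4, 19 (2 points).
  x = 17: rhs = 19, matching y values: none (0 points).
  x = 18: rhs = 9, matching y values: 3, 20 (2 points).
  x = 19: rhs = 15, matching y values: none (0 points).
  x = 20: rhs = 20, matching y values: none (0 points).
  x = 21: rhs = 7, matching y values: none (0 points).
  x = 22: rhs = 5, matching y values: none (0 points).
Total affine count: 17.
Full point count |E(F_23)| = 17 + 1 = 18.
Hasse bound: |18 − (23+1)| = |-6| = 6 ≤ 2√23 ≈ 9.5917 ✓.


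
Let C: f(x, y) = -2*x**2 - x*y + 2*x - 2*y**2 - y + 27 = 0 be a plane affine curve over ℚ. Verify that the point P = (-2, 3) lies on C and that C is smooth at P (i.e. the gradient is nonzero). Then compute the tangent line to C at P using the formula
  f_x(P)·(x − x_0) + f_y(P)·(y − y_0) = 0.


Tangent line at P: 7*x - 11*y + 47 = 0.

Step 1: f(-2, 3) = 0, so P lies on C.
Step 2: partial derivatives
  f_x(x, y) = -4*x - y + 2, f_y(x, y) = -x - 4*y - 1.
  f_x(P) = 7, f_y(P) = -11 (gradient nonzero, so P is smooth).
Step 3: tangent line at P: 7·(x − -2) + -11·(y − 3) = 0.
Expanding: 7*x - 11*y + 47 = 0.


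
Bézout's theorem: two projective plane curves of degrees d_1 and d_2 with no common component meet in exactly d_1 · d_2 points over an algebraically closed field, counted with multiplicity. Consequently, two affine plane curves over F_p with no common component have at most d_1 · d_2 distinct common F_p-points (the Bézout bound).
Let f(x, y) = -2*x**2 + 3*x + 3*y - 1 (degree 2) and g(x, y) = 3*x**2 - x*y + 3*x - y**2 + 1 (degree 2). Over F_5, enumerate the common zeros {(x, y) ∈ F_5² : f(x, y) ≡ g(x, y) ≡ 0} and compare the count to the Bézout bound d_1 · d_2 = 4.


Common zeros: ∅; count = 0; Bézout bound = 4.

deg(f) = 2, deg(g) = 2, so Bézout bound = 4.
Scan x ∈ F_5. For each x, list the y ∈ F_5 with f(x, y) ≡ 0 and those with g(x, y) ≡ 0 (mod 5); the common zeros in that column are the intersection.
  x = 0: f ≡ 0 at y ∈ {2}; g ≡ 0 at y ∈ {1, 4}; common: ∅.
  x = 1: f ≡ 0 at y ∈ {0}; g ≡ 0 at y ∈ {1, 3}; common: ∅.
  x = 2: f ≡ 0 at y ∈ {1}; g ≡ 0 at y ∈ {4}; common: ∅.
  x = 3: f ≡ 0 at y ∈ {0}; g ≡ 0 at y ∈ ∅; common: ∅.
  x = 4: f ≡ 0 at y ∈ {2}; g ≡ 0 at y ∈ {3}; common: ∅.
Collecting: common zeros = ∅, so the count is 0.
Comparison with the Bézout bound: 0 ≤ 4 = deg(f)·deg(g), as expected for curves with no common component (the affine F_5-count falls short of the bound because intersections may lie at infinity, over extension fields, or carry multiplicity).


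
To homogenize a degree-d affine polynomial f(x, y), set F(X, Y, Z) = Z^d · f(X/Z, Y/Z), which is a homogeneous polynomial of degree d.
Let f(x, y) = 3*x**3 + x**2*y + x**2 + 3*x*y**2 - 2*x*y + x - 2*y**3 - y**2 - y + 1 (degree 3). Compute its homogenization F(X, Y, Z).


F(X, Y, Z) = 3*X**3 + X**2*Y + X**2*Z + 3*X*Y**2 - 2*X*Y*Z + X*Z**2 - 2*Y**3 - Y**2*Z - Y*Z**2 + Z**3

deg(f) = 3.
Substitute x = X/Z, y = Y/Z into f, then multiply by Z^3.
  monomial 3·x^3·y^0 ↦ 3·X^3·Y^0·Z^0.
  monomial 1·x^2·y^1 ↦ 1·X^2·Y^1·Z^0.
  monomial 1·x^2·y^0 ↦ 1·X^2·Y^0·Z^1.
  monomial 3·x^1·y^2 ↦ 3·X^1·Y^2·Z^0.
  monomial -2·x^1·y^1 ↦ -2·X^1·Y^1·Z^1.
  monomial 1·x^1·y^0 ↦ 1·X^1·Y^0·Z^2.
  monomial -2·x^0·y^3 ↦ -2·X^0·Y^3·Z^0.
  monomial -1·x^0·y^2 ↦ -1·X^0·Y^2·Z^1.
  monomial -1·x^0·y^1 ↦ -1·X^0·Y^1·Z^2.
  monomial 1·x^0·y^0 ↦ 1·X^0·Y^0·Z^3.
Collecting: F(X, Y, Z) = 3*X**3 + X**2*Y + X**2*Z + 3*X*Y**2 - 2*X*Y*Z + X*Z**2 - 2*Y**3 - Y**2*Z - Y*Z**2 + Z**3.


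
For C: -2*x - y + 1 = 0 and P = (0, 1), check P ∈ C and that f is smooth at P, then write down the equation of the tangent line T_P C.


Tangent line at P: -2*x - y + 1 = 0.

Step 1: f(0, 1) = 0, so P lies on C.
Step 2: partial derivatives
  f_x(x, y) = -2, f_y(x, y) = -1.
  f_x(P) = -2, f_y(P) = -1 (gradient nonzero, so P is smooth).
Step 3: tangent line at P: -2·(x − 0) + -1·(y − 1) = 0.
Expanding: -2*x - y + 1 = 0.


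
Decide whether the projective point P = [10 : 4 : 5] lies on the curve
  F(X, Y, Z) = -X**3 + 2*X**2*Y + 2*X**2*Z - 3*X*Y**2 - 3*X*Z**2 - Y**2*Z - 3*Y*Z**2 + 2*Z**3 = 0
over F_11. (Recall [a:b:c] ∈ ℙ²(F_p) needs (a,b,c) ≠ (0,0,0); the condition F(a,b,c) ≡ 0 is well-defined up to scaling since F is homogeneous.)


F(10,4,5) ≡ 1 (mod 11); P is NOT on the curve.

Evaluate F(10, 4, 5) term-by-term (mod 11).
  -X**3 ↦ -1·1000·1·1 = -1000
  2*X**2*Y ↦ 2·100·4·1 = 800
  2*X**2*Z ↦ 2·100·1·5 = 1000
  -3*X*Y**2 ↦ -3·10·16·1 = -480
  -3*X*Z**2 ↦ -3·10·1·25 = -750
  -Y**2*Z ↦ -1·1·16·5 = -80
  -3*Y*Z**2 ↦ -3·1·4·25 = -300
  2*Z**3 ↦ 2·1·1·125 = 250
Sum: F(10, 4, 5) = (-1000) + (800) + (1000) + (-480) + (-750) + (-80) + (-300) + (250) = -560.
Reducing mod 11: -560 ≡ 1 (mod 11).
Since F(a, b, c) ≡ 1 ≠ 0 (mod 11), P does NOT lie on the curve.


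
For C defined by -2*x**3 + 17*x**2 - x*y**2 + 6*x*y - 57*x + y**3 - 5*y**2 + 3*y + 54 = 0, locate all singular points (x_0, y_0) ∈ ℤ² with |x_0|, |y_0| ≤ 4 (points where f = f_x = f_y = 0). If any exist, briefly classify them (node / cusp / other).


Singular points: {(3, 3)}; classification: node.

Compute partial derivatives:
  f_x = -6*x**2 + 34*x - y**2 + 6*y - 57.
  f_y = -2*x*y + 6*x + 3*y**2 - 10*y + 3.
Scan x_0 ∈ {−4, ..., 4}. For each x_0, f_y(x_0, y) is a polynomial in y; find its integer roots y ∈ {−4, ..., 4}, then test f_x and f at those candidates.
  x = -4: f_y(-4, y) = 3*y**2 - 2*y - 21; vanishes at y ∈ {3}. (-4, 3): f_x = -280 ≠ 0.
  x = -3: f_y(-3, y) = 3*y**2 - 4*y - 15; vanishes at y ∈ {3}. (-3, 3): f_x = -204 ≠ 0.
  x = -2: f_y(-2, y) = 3*y**2 - 6*y - 9; vanishes at y ∈ {-1, 3}. (-2, -1): f_x = -156 ≠ 0; (-2, 3): f_x = -140 ≠ 0.
  x = -1: f_y(-1, y) = 3*y**2 - 8*y - 3; vanishes at y ∈ {3}. (-1, 3): f_x = -88 ≠ 0.
  x = 0: f_y(0, y) = 3*y**2 - 10*y + 3; vanishes at y ∈ {3}. (0, 3): f_x = -48 ≠ 0.
  x = 1: f_y(1, y) = 3*y**2 - 12*y + 9; vanishes at y ∈ {1, 3}. (1, 1): f_x = -24 ≠ 0; (1, 3): f_x = -20 ≠ 0.
  x = 2: f_y(2, y) = 3*y**2 - 14*y + 15; vanishes at y ∈ {3}. (2, 3): f_x = -4 ≠ 0.
  x = 3: f_y(3, y) = 3*y**2 - 16*y + 21; vanishes at y ∈ {3}. (3, 3): f_x = 0, f = 0 — SINGULAR.
  x = 4: f_y(4, y) = 3*y**2 - 18*y + 27; vanishes at y ∈ {3}. (4, 3): f_x = -8 ≠ 0.
Only singular point on the grid: (3, 3).
Classify: substitute x = 3 + u, y = 3 + v and expand: f = -2*u**3 - u**2 - u*v**2 + v**3 + v**2.
No constant or linear terms (consistent with a singular point). Quadratic part: -u**2 + v**2. Cubic part: -2*u**3 - u*v**2 + v**3.
The quadratic part v**2 - u**2 = (v − u)(v + u) splits into two distinct linear factors, so there are two distinct tangent lines y − 3 = ±(x − 3) — this is a node (ordinary double point).
Classification: node.


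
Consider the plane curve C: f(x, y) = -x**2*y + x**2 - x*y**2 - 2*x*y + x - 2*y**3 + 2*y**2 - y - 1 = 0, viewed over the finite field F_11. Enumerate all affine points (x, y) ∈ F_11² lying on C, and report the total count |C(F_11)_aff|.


Affine F_11-points: {(0, 2), (3, 0), (3, 7), (3, 9), (4, 2), (4, 9), (4, 10), (5, 7), (6, 10), (7, 0), (9, 5), (10, 1), (10, 5)}; count = 13.

For each of the 121 pairs (x, y) ∈ F_11², evaluate f(x, y) mod 11. Record the zeros.
  x = 0: [0↦10, 1↦9, 2↦0, 3↦4, 4↦9, 5↦3, 6↦7, 7↦9, 8↦8, 9↦3, 10↦4]  zeros at y ∈ {2}
  x = 1: [0↦1, 1↦7, 2↦3, 3↦10, 4↦5, 5↦9, 6↦10, 7↦7, 8↦10, 9↦7, 10↦8]  zeros at y ∈ ∅
  x = 2: [0↦5, 1↦5, 2↦4, 3↦1, 4↦6, 5↦7, 6↦3, 7↦4, 8↦9, 9↦6, 10↦5]  zeros at y ∈ ∅
  x = 3: [0↦0, 1↦3, 2↦3, 3↦10, 4↦1, 5↦8, 6↦8, 7↦0, 8↦5, 9↦0, 10↦6]  zeros at y ∈ {0, 7, 9}
  x = 4: [0↦8, 1↦1, 2↦0, 3↦4, 4↦1, 5↦1, 6↦3, 7↦6, 8↦9, 9↦0, 10↦0]  zeros at y ∈ {2, 9, 10}
  x = 5: [0↦7, 1↦10, 2↦6, 3↦5, 4↦6, 5↦8, 6↦10, 7↦0, 8↦10, 9↦6, 10↦9]  zeros at y ∈ {7}
  x = 6: [0↦8, 1↦8, 2↦10, 3↦2, 4↦5, 5↦7, 6↦7, 7↦4, 8↦8, 9↦7, 10↦0]  zeros at y ∈ {10}
  x = 7: [0↦0, 1↦6, 2↦1, 3↦6, 4↦9, 5↦9, 6↦5, 7↦7, 8↦3, 9↦3, 10↦6]  zeros at y ∈ {0}
  x = 8: [0↦5, 1↦4, 2↦1, 3↦6, 4↦7, 5↦3, 6↦4, 7↦9, 8↦6, 9↦5, 10↦5]  zeros at y ∈ ∅
  x = 9: [0↦1, 1↦2, 2↦10, 3↦2, 4↦10, 5↦0, 6↦4, 7↦10, 8↦6, 9↦2, 10↦8]  zeros at y ∈ {5}
  x = 10: [0↦10, 1↦0, 2↦6, 3↦5, 4↦7, 5↦0, 6↦5, 7↦10, 8↦3, 9↦5, 10↦4]  zeros at y ∈ {1, 5}
Collecting zeros: affine points = {(0, 2), (3, 0), (3, 7), (3, 9), (4, 2), (4, 9), (4, 10), (5, 7), (6, 10), (7, 0), (9, 5), (10, 1), (10, 5)}.
Total count |C(F_11)_aff| = 13.
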